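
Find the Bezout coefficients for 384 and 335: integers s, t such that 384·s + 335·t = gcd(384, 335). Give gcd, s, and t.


Euclidean algorithm on (384, 335) — divide until remainder is 0:
  384 = 1 · 335 + 49
  335 = 6 · 49 + 41
  49 = 1 · 41 + 8
  41 = 5 · 8 + 1
  8 = 8 · 1 + 0
gcd(384, 335) = 1.
Track Bezout coefficients alongside the remainders: start with r₀ = 384 = a·1 + b·0 (s = 1, t = 0) and r₁ = 335 = a·0 + b·1 (s = 0, t = 1); each new remainder r_{k+1} = r_{k-1} − q_k·r_k inherits s_{k+1} = s_{k-1} − q_k·s_k, t_{k+1} = t_{k-1} − q_k·t_k, so r_k = a·s_k + b·t_k at every step:
  q = 1: r = 49, s = 1 − 1·0 = 1, t = 0 − 1·1 = -1  (check: 384·1 + 335·(-1) = 49)
  q = 6: r = 41, s = 0 − 6·1 = -6, t = 1 − 6·(-1) = 7  (check: 384·(-6) + 335·7 = 41)
  q = 1: r = 8, s = 1 − 1·(-6) = 7, t = -1 − 1·7 = -8  (check: 384·7 + 335·(-8) = 8)
  q = 5: r = 1, s = -6 − 5·7 = -41, t = 7 − 5·(-8) = 47  (check: 384·(-41) + 335·47 = 1)
The row with r = 1 (the gcd) gives the Bezout coefficients s = -41, t = 47.
Result: 384 · (-41) + 335 · (47) = 1.

gcd(384, 335) = 1; s = -41, t = 47 (check: 384·(-41) + 335·47 = 1).


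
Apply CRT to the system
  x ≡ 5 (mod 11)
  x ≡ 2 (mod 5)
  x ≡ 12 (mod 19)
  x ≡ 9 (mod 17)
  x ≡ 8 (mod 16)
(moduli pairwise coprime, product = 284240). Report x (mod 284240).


Product of moduli M = 11 · 5 · 19 · 17 · 16 = 284240.
Merge one congruence at a time:
  Start: x ≡ 5 (mod 11).
  Combine with x ≡ 2 (mod 5); new modulus lcm = 55.
    Write x = 5 + 11·t and substitute into x ≡ 2 (mod 5): 11·t ≡ 2 − 5 = -3 (mod 5).
    Reduce coefficients mod 5: 1·t ≡ 2 (mod 5).
    So t ≡ 2 (mod 5).
    Then x = 5 + 11·2 = 27, valid modulo lcm(11, 5) = 55: x ≡ 27 (mod 55).
  Combine with x ≡ 12 (mod 19); new modulus lcm = 1045.
    Write x = 27 + 55·t and substitute into x ≡ 12 (mod 19): 55·t ≡ 12 − 27 = -15 (mod 19).
    Reduce coefficients mod 19: 17·t ≡ 4 (mod 19).
    The inverse of 17 mod 19 is 9 (since 17·9 = 153 = 8·19 + 1), so t ≡ 9·4 = 36 ≡ 17 (mod 19).
    Then x = 27 + 55·17 = 962, valid modulo lcm(55, 19) = 1045: x ≡ 962 (mod 1045).
  Combine with x ≡ 9 (mod 17); new modulus lcm = 17765.
    Write x = 962 + 1045·t and substitute into x ≡ 9 (mod 17): 1045·t ≡ 9 − 962 = -953 (mod 17).
    Reduce coefficients mod 17: 8·t ≡ 16 (mod 17).
    The inverse of 8 mod 17 is 15 (since 8·15 = 120 = 7·17 + 1), so t ≡ 15·16 = 240 ≡ 2 (mod 17).
    Then x = 962 + 1045·2 = 3052, valid modulo lcm(1045, 17) = 17765: x ≡ 3052 (mod 17765).
  Combine with x ≡ 8 (mod 16); new modulus lcm = 284240.
    Write x = 3052 + 17765·t and substitute into x ≡ 8 (mod 16): 17765·t ≡ 8 − 3052 = -3044 (mod 16).
    Reduce coefficients mod 16: 5·t ≡ 12 (mod 16).
    The inverse of 5 mod 16 is 13 (since 5·13 = 65 = 4·16 + 1), so t ≡ 13·12 = 156 ≡ 12 (mod 16).
    Then x = 3052 + 17765·12 = 216232, valid modulo lcm(17765, 16) = 284240: x ≡ 216232 (mod 284240).
Verify against each original: 216232 mod 11 = 5, 216232 mod 5 = 2, 216232 mod 19 = 12, 216232 mod 17 = 9, 216232 mod 16 = 8.

x ≡ 216232 (mod 284240).


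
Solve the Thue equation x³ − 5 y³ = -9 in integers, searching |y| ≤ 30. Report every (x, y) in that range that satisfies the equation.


The equation is x³ - 5y³ = -9. For fixed y, x³ = 5·y³ − 9, so a solution requires the RHS to be a perfect cube.
Strategy: iterate y from -30 to 30, compute RHS = 5·y³ − 9, and check whether it is a (positive or negative) perfect cube.
Check small values of y:
  y = 0: RHS = -9 is not a perfect cube.
  y = 1: RHS = -4 is not a perfect cube.
  y = -1: RHS = -14 is not a perfect cube.
  y = 2: RHS = 31 is not a perfect cube.
  y = -2: RHS = -49 is not a perfect cube.
  y = 3: RHS = 126 is not a perfect cube.
  y = -3: RHS = -144 is not a perfect cube.
Continuing the search up to |y| = 30 finds no solutions either.
No (x, y) in the scanned range satisfies the equation.

No integer solutions with |y| ≤ 30.


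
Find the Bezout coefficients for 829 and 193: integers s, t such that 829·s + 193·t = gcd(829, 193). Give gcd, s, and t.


Euclidean algorithm on (829, 193) — divide until remainder is 0:
  829 = 4 · 193 + 57
  193 = 3 · 57 + 22
  57 = 2 · 22 + 13
  22 = 1 · 13 + 9
  13 = 1 · 9 + 4
  9 = 2 · 4 + 1
  4 = 4 · 1 + 0
gcd(829, 193) = 1.
Track Bezout coefficients alongside the remainders: start with r₀ = 829 = a·1 + b·0 (s = 1, t = 0) and r₁ = 193 = a·0 + b·1 (s = 0, t = 1); each new remainder r_{k+1} = r_{k-1} − q_k·r_k inherits s_{k+1} = s_{k-1} − q_k·s_k, t_{k+1} = t_{k-1} − q_k·t_k, so r_k = a·s_k + b·t_k at every step:
  q = 4: r = 57, s = 1 − 4·0 = 1, t = 0 − 4·1 = -4  (check: 829·1 + 193·(-4) = 57)
  q = 3: r = 22, s = 0 − 3·1 = -3, t = 1 − 3·(-4) = 13  (check: 829·(-3) + 193·13 = 22)
  q = 2: r = 13, s = 1 − 2·(-3) = 7, t = -4 − 2·13 = -30  (check: 829·7 + 193·(-30) = 13)
  q = 1: r = 9, s = -3 − 1·7 = -10, t = 13 − 1·(-30) = 43  (check: 829·(-10) + 193·43 = 9)
  q = 1: r = 4, s = 7 − 1·(-10) = 17, t = -30 − 1·43 = -73  (check: 829·17 + 193·(-73) = 4)
  q = 2: r = 1, s = -10 − 2·17 = -44, t = 43 − 2·(-73) = 189  (check: 829·(-44) + 193·189 = 1)
The row with r = 1 (the gcd) gives the Bezout coefficients s = -44, t = 189.
Result: 829 · (-44) + 193 · (189) = 1.

gcd(829, 193) = 1; s = -44, t = 189 (check: 829·(-44) + 193·189 = 1).


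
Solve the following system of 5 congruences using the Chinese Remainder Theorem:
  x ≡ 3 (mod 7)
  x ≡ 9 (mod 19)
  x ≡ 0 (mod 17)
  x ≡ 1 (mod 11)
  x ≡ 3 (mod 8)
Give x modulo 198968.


Product of moduli M = 7 · 19 · 17 · 11 · 8 = 198968.
Merge one congruence at a time:
  Start: x ≡ 3 (mod 7).
  Combine with x ≡ 9 (mod 19); new modulus lcm = 133.
    Write x = 3 + 7·t and substitute into x ≡ 9 (mod 19): 7·t ≡ 9 − 3 = 6 (mod 19).
    The inverse of 7 mod 19 is 11 (since 7·11 = 77 = 4·19 + 1), so t ≡ 11·6 = 66 ≡ 9 (mod 19).
    Then x = 3 + 7·9 = 66, valid modulo lcm(7, 19) = 133: x ≡ 66 (mod 133).
  Combine with x ≡ 0 (mod 17); new modulus lcm = 2261.
    Write x = 66 + 133·t and substitute into x ≡ 0 (mod 17): 133·t ≡ 0 − 66 = -66 (mod 17).
    Reduce coefficients mod 17: 14·t ≡ 2 (mod 17).
    The inverse of 14 mod 17 is 11 (since 14·11 = 154 = 9·17 + 1), so t ≡ 11·2 = 22 ≡ 5 (mod 17).
    Then x = 66 + 133·5 = 731, valid modulo lcm(133, 17) = 2261: x ≡ 731 (mod 2261).
  Combine with x ≡ 1 (mod 11); new modulus lcm = 24871.
    Write x = 731 + 2261·t and substitute into x ≡ 1 (mod 11): 2261·t ≡ 1 − 731 = -730 (mod 11).
    Reduce coefficients mod 11: 6·t ≡ 7 (mod 11).
    The inverse of 6 mod 11 is 2 (since 6·2 = 12 = 1·11 + 1), so t ≡ 2·7 = 14 ≡ 3 (mod 11).
    Then x = 731 + 2261·3 = 7514, valid modulo lcm(2261, 11) = 24871: x ≡ 7514 (mod 24871).
  Combine with x ≡ 3 (mod 8); new modulus lcm = 198968.
    Write x = 7514 + 24871·t and substitute into x ≡ 3 (mod 8): 24871·t ≡ 3 − 7514 = -7511 (mod 8).
    Reduce coefficients mod 8: 7·t ≡ 1 (mod 8).
    The inverse of 7 mod 8 is 7 (since 7·7 = 49 = 6·8 + 1), so t ≡ 7·1 = 7 ≡ 7 (mod 8).
    Then x = 7514 + 24871·7 = 181611, valid modulo lcm(24871, 8) = 198968: x ≡ 181611 (mod 198968).
Verify against each original: 181611 mod 7 = 3, 181611 mod 19 = 9, 181611 mod 17 = 0, 181611 mod 11 = 1, 181611 mod 8 = 3.

x ≡ 181611 (mod 198968).


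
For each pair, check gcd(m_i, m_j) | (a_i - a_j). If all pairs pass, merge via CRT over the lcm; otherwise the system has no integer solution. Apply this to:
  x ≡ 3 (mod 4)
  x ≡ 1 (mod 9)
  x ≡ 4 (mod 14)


Moduli 4, 9, 14 are not pairwise coprime, so CRT works modulo lcm(m_i) when all pairwise compatibility conditions hold.
Pairwise compatibility: gcd(m_i, m_j) must divide a_i - a_j for every pair.
Merge one congruence at a time:
  Start: x ≡ 3 (mod 4).
  Combine with x ≡ 1 (mod 9): gcd(4, 9) = 1; 1 - 3 = -2, which IS divisible by 1, so compatible.
    Write x = 3 + 4·t and substitute into x ≡ 1 (mod 9): 4·t ≡ 1 − 3 = -2 (mod 9).
    Reduce coefficients mod 9: 4·t ≡ 7 (mod 9).
    The inverse of 4 mod 9 is 7 (since 4·7 = 28 = 3·9 + 1), so t ≡ 7·7 = 49 ≡ 4 (mod 9).
    Then x = 3 + 4·4 = 19, valid modulo lcm(4, 9) = 36: x ≡ 19 (mod 36).
  Combine with x ≡ 4 (mod 14): gcd(36, 14) = 2, and 4 - 19 = -15 is NOT divisible by 2.
    ⇒ system is inconsistent (no integer solution).

No solution (the system is inconsistent).


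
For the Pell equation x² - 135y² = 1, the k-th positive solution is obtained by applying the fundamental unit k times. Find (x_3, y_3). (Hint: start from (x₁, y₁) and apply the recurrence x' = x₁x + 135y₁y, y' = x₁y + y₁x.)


Step 1: Find the fundamental solution (x₁, y₁) of x² - 135y² = 1.
  Expand √135 as a continued fraction. a₀ = ⌊√135⌋ = 11; iterate m_{k+1} = d_k·a_k − m_k, d_{k+1} = (135 − m_{k+1}²)/d_k, a_{k+1} = ⌊(a₀ + m_{k+1})/d_{k+1}⌋ (starting m₀ = 0, d₀ = 1), with convergents p_k = a_k·p_{k-1} + p_{k-2}, q_k = a_k·q_{k-1} + q_{k-2} (p₋₁ = 1, q₋₁ = 0):
  k = 0: a₀ = 11; p₀/q₀ = 11/1; p₀² − 135·q₀² = 121 − 135 = -14.
  k = 1: m = 11, d = 14, a = ⌊(11 + 11)/14⌋ = 1; p/q = (1·11 + 1)/(1·1 + 0) = 12/1; p² − 135·q² = 144 − 135 = 9.
  k = 2: m = 3, d = 9, a = ⌊(11 + 3)/9⌋ = 1; p/q = (1·12 + 11)/(1·1 + 1) = 23/2; p² − 135·q² = 529 − 540 = -11.
  k = 3: m = 6, d = 11, a = ⌊(11 + 6)/11⌋ = 1; p/q = (1·23 + 12)/(1·2 + 1) = 35/3; p² − 135·q² = 1225 − 1215 = 10.
  k = 4: m = 5, d = 10, a = ⌊(11 + 5)/10⌋ = 1; p/q = (1·35 + 23)/(1·3 + 2) = 58/5; p² − 135·q² = 3364 − 3375 = -11.
  k = 5: m = 5, d = 11, a = ⌊(11 + 5)/11⌋ = 1; p/q = (1·58 + 35)/(1·5 + 3) = 93/8; p² − 135·q² = 8649 − 8640 = 9.
  k = 6: m = 6, d = 9, a = ⌊(11 + 6)/9⌋ = 1; p/q = (1·93 + 58)/(1·8 + 5) = 151/13; p² − 135·q² = 22801 − 22815 = -14.
  k = 7: m = 3, d = 14, a = ⌊(11 + 3)/14⌋ = 1; p/q = (1·151 + 93)/(1·13 + 8) = 244/21; p² − 135·q² = 59536 − 59535 = 1.
  The first convergent with p² − 135·q² = 1 gives the fundamental solution (x₁, y₁) = (244, 21).
Step 2: Apply the recurrence (x_{n+1}, y_{n+1}) = (x₁x_n + 135y₁y_n, x₁y_n + y₁x_n) repeatedly.
  From (x_1, y_1) = (244, 21): x_2 = 244·244 + 135·21·21 = 119071; y_2 = 244·21 + 21·244 = 10248.
  From (x_2, y_2) = (119071, 10248): x_3 = 244·119071 + 135·21·10248 = 58106404; y_3 = 244·10248 + 21·119071 = 5001003.
Step 3: Verify x_3² - 135·y_3² = 3376354185811216 - 3376354185811215 = 1 (should be 1). ✓

(x_1, y_1) = (244, 21); (x_3, y_3) = (58106404, 5001003).


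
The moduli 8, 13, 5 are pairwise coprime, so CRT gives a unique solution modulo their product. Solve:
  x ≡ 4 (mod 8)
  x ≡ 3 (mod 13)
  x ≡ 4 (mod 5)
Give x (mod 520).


Moduli 8, 13, 5 are pairwise coprime; by CRT there is a unique solution modulo M = 8 · 13 · 5 = 520.
Solve pairwise, accumulating the modulus:
  Start with x ≡ 4 (mod 8).
  Combine with x ≡ 3 (mod 13): since gcd(8, 13) = 1, we get a unique residue mod 104.
    Write x = 4 + 8·t and substitute into x ≡ 3 (mod 13): 8·t ≡ 3 − 4 = -1 (mod 13).
    Reduce coefficients mod 13: 8·t ≡ 12 (mod 13).
    The inverse of 8 mod 13 is 5 (since 8·5 = 40 = 3·13 + 1), so t ≡ 5·12 = 60 ≡ 8 (mod 13).
    Then x = 4 + 8·8 = 68, valid modulo lcm(8, 13) = 104: x ≡ 68 (mod 104).
  Combine with x ≡ 4 (mod 5): since gcd(104, 5) = 1, we get a unique residue mod 520.
    Write x = 68 + 104·t and substitute into x ≡ 4 (mod 5): 104·t ≡ 4 − 68 = -64 (mod 5).
    Reduce coefficients mod 5: 4·t ≡ 1 (mod 5).
    The inverse of 4 mod 5 is 4 (since 4·4 = 16 = 3·5 + 1), so t ≡ 4·1 = 4 ≡ 4 (mod 5).
    Then x = 68 + 104·4 = 484, valid modulo lcm(104, 5) = 520: x ≡ 484 (mod 520).
Verify: 484 mod 8 = 4 ✓, 484 mod 13 = 3 ✓, 484 mod 5 = 4 ✓.

x ≡ 484 (mod 520).


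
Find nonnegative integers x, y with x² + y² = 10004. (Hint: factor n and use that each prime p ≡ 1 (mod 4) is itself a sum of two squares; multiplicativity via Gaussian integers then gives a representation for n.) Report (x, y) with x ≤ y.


Step 1: Factor n = 10004 = 2^2 · 41 · 61.
Step 2: Check the mod-4 condition on each prime factor: 2 = 2 (special); 41 ≡ 1 (mod 4), exponent 1; 61 ≡ 1 (mod 4), exponent 1.
All primes ≡ 3 (mod 4) appear to even exponent (or don't appear), so by the two-squares theorem n IS expressible as a sum of two squares.
Step 3: Build a representation. Group n = k² · m with k = 2 and m = 41 · 61 = 2501 (a product of primes ≡ 1 (mod 4)); a representation of m scales to one of n via (k·x)² + (k·y)² = k²(x² + y²). Each prime p ≡ 1 (mod 4) is itself a sum of two squares; find a² by testing p − a² for a perfect square:
  41: 41 − 1² = 40, 41 − 2² = 37, 41 − 3² = 32, 41 − 4² = 25 = 5² ⇒ 41 = 4² + 5².
  61: 61 − 1² = 60, 61 − 2² = 57, 61 − 3² = 52, 61 − 4² = 45, 61 − 5² = 36 = 6² ⇒ 61 = 5² + 6².
  Combine using the Brahmagupta–Fibonacci identity (a² + b²)(c² + d²) = (ac − bd)² + (ad + bc)² = (ac + bd)² + (ad − bc)²:
  41 · 61 = 2501: from (4² + 5²)(5² + 6²), take (4·5 − 5·6, 4·6 + 5·5) = (20 − 30, 24 + 25) = (-10, 49); dropping signs (only squares matter) gives (10, 49); check 10² + 49² = 100 + 2401 = 2501 ✓.
  Scale by k = 2: (2·10, 2·49) = (20, 98).
Step 4: Order so x ≤ y and verify: 20² + 98² = 400 + 9604 = 10004 = n. ✓

n = 10004 = 20² + 98² (one valid representation with x ≤ y).


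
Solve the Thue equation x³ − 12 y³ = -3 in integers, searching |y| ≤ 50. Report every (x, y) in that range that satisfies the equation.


The equation is x³ - 12y³ = -3. For fixed y, x³ = 12·y³ − 3, so a solution requires the RHS to be a perfect cube.
Strategy: iterate y from -50 to 50, compute RHS = 12·y³ − 3, and check whether it is a (positive or negative) perfect cube.
Check small values of y:
  y = 0: RHS = -3 is not a perfect cube.
  y = 1: RHS = 9 is not a perfect cube.
  y = -1: RHS = -15 is not a perfect cube.
  y = 2: RHS = 93 is not a perfect cube.
  y = -2: RHS = -99 is not a perfect cube.
  y = 3: RHS = 321 is not a perfect cube.
  y = -3: RHS = -327 is not a perfect cube.
Continuing the search up to |y| = 50 finds no solutions either.
No (x, y) in the scanned range satisfies the equation.

No integer solutions with |y| ≤ 50.


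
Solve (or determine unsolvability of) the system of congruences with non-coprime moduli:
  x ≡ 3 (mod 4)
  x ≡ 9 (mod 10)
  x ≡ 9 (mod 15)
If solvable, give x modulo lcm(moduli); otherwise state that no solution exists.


Moduli 4, 10, 15 are not pairwise coprime, so CRT works modulo lcm(m_i) when all pairwise compatibility conditions hold.
Pairwise compatibility: gcd(m_i, m_j) must divide a_i - a_j for every pair.
Merge one congruence at a time:
  Start: x ≡ 3 (mod 4).
  Combine with x ≡ 9 (mod 10): gcd(4, 10) = 2; 9 - 3 = 6, which IS divisible by 2, so compatible.
    Write x = 3 + 4·t and substitute into x ≡ 9 (mod 10): 4·t ≡ 9 − 3 = 6 (mod 10).
    Divide the congruence (and modulus) by g = 2: 2·t ≡ 3 (mod 5).
    The inverse of 2 mod 5 is 3 (since 2·3 = 6 = 1·5 + 1), so t ≡ 3·3 = 9 ≡ 4 (mod 5).
    Then x = 3 + 4·4 = 19, valid modulo lcm(4, 10) = 20: x ≡ 19 (mod 20).
  Combine with x ≡ 9 (mod 15): gcd(20, 15) = 5; 9 - 19 = -10, which IS divisible by 5, so compatible.
    Write x = 19 + 20·t and substitute into x ≡ 9 (mod 15): 20·t ≡ 9 − 19 = -10 (mod 15).
    Divide the congruence (and modulus) by g = 5: 4·t ≡ -2 (mod 3).
    Reduce coefficients mod 3: 1·t ≡ 1 (mod 3).
    So t ≡ 1 (mod 3).
    Then x = 19 + 20·1 = 39, valid modulo lcm(20, 15) = 60: x ≡ 39 (mod 60).
Verify: 39 mod 4 = 3, 39 mod 10 = 9, 39 mod 15 = 9.

x ≡ 39 (mod 60).


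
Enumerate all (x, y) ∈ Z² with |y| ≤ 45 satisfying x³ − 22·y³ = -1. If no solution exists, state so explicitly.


The equation is x³ - 22y³ = -1. For fixed y, x³ = 22·y³ − 1, so a solution requires the RHS to be a perfect cube.
Strategy: iterate y from -45 to 45, compute RHS = 22·y³ − 1, and check whether it is a (positive or negative) perfect cube.
Check small values of y:
  y = 0: RHS = -1 = (-1)³ ⇒ x = -1 works.
  y = 1: RHS = 21 is not a perfect cube.
  y = -1: RHS = -23 is not a perfect cube.
  y = 2: RHS = 175 is not a perfect cube.
  y = -2: RHS = -177 is not a perfect cube.
  y = 3: RHS = 593 is not a perfect cube.
  y = -3: RHS = -595 is not a perfect cube.
Continuing the search up to |y| = 45 finds no further solutions beyond those listed.
Collected solutions: (-1, 0).

Solutions (with |y| ≤ 45): (-1, 0).


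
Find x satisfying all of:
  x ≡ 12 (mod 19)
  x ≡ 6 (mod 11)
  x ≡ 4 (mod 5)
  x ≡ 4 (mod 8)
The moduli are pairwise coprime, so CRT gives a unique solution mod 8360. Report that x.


Product of moduli M = 19 · 11 · 5 · 8 = 8360.
Merge one congruence at a time:
  Start: x ≡ 12 (mod 19).
  Combine with x ≡ 6 (mod 11); new modulus lcm = 209.
    Write x = 12 + 19·t and substitute into x ≡ 6 (mod 11): 19·t ≡ 6 − 12 = -6 (mod 11).
    Reduce coefficients mod 11: 8·t ≡ 5 (mod 11).
    The inverse of 8 mod 11 is 7 (since 8·7 = 56 = 5·11 + 1), so t ≡ 7·5 = 35 ≡ 2 (mod 11).
    Then x = 12 + 19·2 = 50, valid modulo lcm(19, 11) = 209: x ≡ 50 (mod 209).
  Combine with x ≡ 4 (mod 5); new modulus lcm = 1045.
    Write x = 50 + 209·t and substitute into x ≡ 4 (mod 5): 209·t ≡ 4 − 50 = -46 (mod 5).
    Reduce coefficients mod 5: 4·t ≡ 4 (mod 5).
    The inverse of 4 mod 5 is 4 (since 4·4 = 16 = 3·5 + 1), so t ≡ 4·4 = 16 ≡ 1 (mod 5).
    Then x = 50 + 209·1 = 259, valid modulo lcm(209, 5) = 1045: x ≡ 259 (mod 1045).
  Combine with x ≡ 4 (mod 8); new modulus lcm = 8360.
    Write x = 259 + 1045·t and substitute into x ≡ 4 (mod 8): 1045·t ≡ 4 − 259 = -255 (mod 8).
    Reduce coefficients mod 8: 5·t ≡ 1 (mod 8).
    The inverse of 5 mod 8 is 5 (since 5·5 = 25 = 3·8 + 1), so t ≡ 5·1 = 5 ≡ 5 (mod 8).
    Then x = 259 + 1045·5 = 5484, valid modulo lcm(1045, 8) = 8360: x ≡ 5484 (mod 8360).
Verify against each original: 5484 mod 19 = 12, 5484 mod 11 = 6, 5484 mod 5 = 4, 5484 mod 8 = 4.

x ≡ 5484 (mod 8360).


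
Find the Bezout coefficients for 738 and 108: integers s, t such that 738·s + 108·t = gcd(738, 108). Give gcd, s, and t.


Euclidean algorithm on (738, 108) — divide until remainder is 0:
  738 = 6 · 108 + 90
  108 = 1 · 90 + 18
  90 = 5 · 18 + 0
gcd(738, 108) = 18.
Track Bezout coefficients alongside the remainders: start with r₀ = 738 = a·1 + b·0 (s = 1, t = 0) and r₁ = 108 = a·0 + b·1 (s = 0, t = 1); each new remainder r_{k+1} = r_{k-1} − q_k·r_k inherits s_{k+1} = s_{k-1} − q_k·s_k, t_{k+1} = t_{k-1} − q_k·t_k, so r_k = a·s_k + b·t_k at every step:
  q = 6: r = 90, s = 1 − 6·0 = 1, t = 0 − 6·1 = -6  (check: 738·1 + 108·(-6) = 90)
  q = 1: r = 18, s = 0 − 1·1 = -1, t = 1 − 1·(-6) = 7  (check: 738·(-1) + 108·7 = 18)
The row with r = 18 (the gcd) gives the Bezout coefficients s = -1, t = 7.
Result: 738 · (-1) + 108 · (7) = 18.

gcd(738, 108) = 18; s = -1, t = 7 (check: 738·(-1) + 108·7 = 18).


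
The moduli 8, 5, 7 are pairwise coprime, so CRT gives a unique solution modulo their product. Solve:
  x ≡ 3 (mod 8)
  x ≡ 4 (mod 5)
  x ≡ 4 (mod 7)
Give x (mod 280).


Moduli 8, 5, 7 are pairwise coprime; by CRT there is a unique solution modulo M = 8 · 5 · 7 = 280.
Solve pairwise, accumulating the modulus:
  Start with x ≡ 3 (mod 8).
  Combine with x ≡ 4 (mod 5): since gcd(8, 5) = 1, we get a unique residue mod 40.
    Write x = 3 + 8·t and substitute into x ≡ 4 (mod 5): 8·t ≡ 4 − 3 = 1 (mod 5).
    Reduce coefficients mod 5: 3·t ≡ 1 (mod 5).
    The inverse of 3 mod 5 is 2 (since 3·2 = 6 = 1·5 + 1), so t ≡ 2·1 = 2 ≡ 2 (mod 5).
    Then x = 3 + 8·2 = 19, valid modulo lcm(8, 5) = 40: x ≡ 19 (mod 40).
  Combine with x ≡ 4 (mod 7): since gcd(40, 7) = 1, we get a unique residue mod 280.
    Write x = 19 + 40·t and substitute into x ≡ 4 (mod 7): 40·t ≡ 4 − 19 = -15 (mod 7).
    Reduce coefficients mod 7: 5·t ≡ 6 (mod 7).
    The inverse of 5 mod 7 is 3 (since 5·3 = 15 = 2·7 + 1), so t ≡ 3·6 = 18 ≡ 4 (mod 7).
    Then x = 19 + 40·4 = 179, valid modulo lcm(40, 7) = 280: x ≡ 179 (mod 280).
Verify: 179 mod 8 = 3 ✓, 179 mod 5 = 4 ✓, 179 mod 7 = 4 ✓.

x ≡ 179 (mod 280).


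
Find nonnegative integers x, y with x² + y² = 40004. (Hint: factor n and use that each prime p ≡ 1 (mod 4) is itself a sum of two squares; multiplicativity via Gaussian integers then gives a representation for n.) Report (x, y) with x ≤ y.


Step 1: Factor n = 40004 = 2^2 · 73 · 137.
Step 2: Check the mod-4 condition on each prime factor: 2 = 2 (special); 73 ≡ 1 (mod 4), exponent 1; 137 ≡ 1 (mod 4), exponent 1.
All primes ≡ 3 (mod 4) appear to even exponent (or don't appear), so by the two-squares theorem n IS expressible as a sum of two squares.
Step 3: Build a representation. Group n = k² · m with k = 2 and m = 73 · 137 = 10001 (a product of primes ≡ 1 (mod 4)); a representation of m scales to one of n via (k·x)² + (k·y)² = k²(x² + y²). Each prime p ≡ 1 (mod 4) is itself a sum of two squares; find a² by testing p − a² for a perfect square:
  73: 73 − 1² = 72, 73 − 2² = 69, 73 − 3² = 64 = 8² ⇒ 73 = 3² + 8².
  137: 137 − 1² = 136, 137 − 2² = 133, 137 − 3² = 128, 137 − 4² = 121 = 11² ⇒ 137 = 4² + 11².
  Combine using the Brahmagupta–Fibonacci identity (a² + b²)(c² + d²) = (ac − bd)² + (ad + bc)² = (ac + bd)² + (ad − bc)²:
  73 · 137 = 10001: from (3² + 8²)(4² + 11²), take (3·4 − 8·11, 3·11 + 8·4) = (12 − 88, 33 + 32) = (-76, 65); dropping signs (only squares matter) gives (76, 65); check 76² + 65² = 5776 + 4225 = 10001 ✓.
  Scale by k = 2: (2·76, 2·65) = (152, 130).
Step 4: Order so x ≤ y and verify: 130² + 152² = 16900 + 23104 = 40004 = n. ✓

n = 40004 = 130² + 152² (one valid representation with x ≤ y).


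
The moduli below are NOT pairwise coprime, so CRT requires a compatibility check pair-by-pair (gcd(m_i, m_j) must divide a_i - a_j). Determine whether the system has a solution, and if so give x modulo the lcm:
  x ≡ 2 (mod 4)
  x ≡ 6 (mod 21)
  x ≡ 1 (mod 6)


Moduli 4, 21, 6 are not pairwise coprime, so CRT works modulo lcm(m_i) when all pairwise compatibility conditions hold.
Pairwise compatibility: gcd(m_i, m_j) must divide a_i - a_j for every pair.
Merge one congruence at a time:
  Start: x ≡ 2 (mod 4).
  Combine with x ≡ 6 (mod 21): gcd(4, 21) = 1; 6 - 2 = 4, which IS divisible by 1, so compatible.
    Write x = 2 + 4·t and substitute into x ≡ 6 (mod 21): 4·t ≡ 6 − 2 = 4 (mod 21).
    The inverse of 4 mod 21 is 16 (since 4·16 = 64 = 3·21 + 1), so t ≡ 16·4 = 64 ≡ 1 (mod 21).
    Then x = 2 + 4·1 = 6, valid modulo lcm(4, 21) = 84: x ≡ 6 (mod 84).
  Combine with x ≡ 1 (mod 6): gcd(84, 6) = 6, and 1 - 6 = -5 is NOT divisible by 6.
    ⇒ system is inconsistent (no integer solution).

No solution (the system is inconsistent).


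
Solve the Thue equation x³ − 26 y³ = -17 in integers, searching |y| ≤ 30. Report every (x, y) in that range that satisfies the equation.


The equation is x³ - 26y³ = -17. For fixed y, x³ = 26·y³ − 17, so a solution requires the RHS to be a perfect cube.
Strategy: iterate y from -30 to 30, compute RHS = 26·y³ − 17, and check whether it is a (positive or negative) perfect cube.
Check small values of y:
  y = 0: RHS = -17 is not a perfect cube.
  y = 1: RHS = 9 is not a perfect cube.
  y = -1: RHS = -43 is not a perfect cube.
  y = 2: RHS = 191 is not a perfect cube.
  y = -2: RHS = -225 is not a perfect cube.
  y = 3: RHS = 685 is not a perfect cube.
  y = -3: RHS = -719 is not a perfect cube.
Continuing the search up to |y| = 30 finds no solutions either.
No (x, y) in the scanned range satisfies the equation.

No integer solutions with |y| ≤ 30.


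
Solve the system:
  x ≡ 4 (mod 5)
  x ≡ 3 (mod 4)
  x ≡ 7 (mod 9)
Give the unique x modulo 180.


Moduli 5, 4, 9 are pairwise coprime; by CRT there is a unique solution modulo M = 5 · 4 · 9 = 180.
Solve pairwise, accumulating the modulus:
  Start with x ≡ 4 (mod 5).
  Combine with x ≡ 3 (mod 4): since gcd(5, 4) = 1, we get a unique residue mod 20.
    Write x = 4 + 5·t and substitute into x ≡ 3 (mod 4): 5·t ≡ 3 − 4 = -1 (mod 4).
    Reduce coefficients mod 4: 1·t ≡ 3 (mod 4).
    So t ≡ 3 (mod 4).
    Then x = 4 + 5·3 = 19, valid modulo lcm(5, 4) = 20: x ≡ 19 (mod 20).
  Combine with x ≡ 7 (mod 9): since gcd(20, 9) = 1, we get a unique residue mod 180.
    Write x = 19 + 20·t and substitute into x ≡ 7 (mod 9): 20·t ≡ 7 − 19 = -12 (mod 9).
    Reduce coefficients mod 9: 2·t ≡ 6 (mod 9).
    The inverse of 2 mod 9 is 5 (since 2·5 = 10 = 1·9 + 1), so t ≡ 5·6 = 30 ≡ 3 (mod 9).
    Then x = 19 + 20·3 = 79, valid modulo lcm(20, 9) = 180: x ≡ 79 (mod 180).
Verify: 79 mod 5 = 4 ✓, 79 mod 4 = 3 ✓, 79 mod 9 = 7 ✓.

x ≡ 79 (mod 180).


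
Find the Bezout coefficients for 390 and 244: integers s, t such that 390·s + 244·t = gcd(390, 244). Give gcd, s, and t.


Euclidean algorithm on (390, 244) — divide until remainder is 0:
  390 = 1 · 244 + 146
  244 = 1 · 146 + 98
  146 = 1 · 98 + 48
  98 = 2 · 48 + 2
  48 = 24 · 2 + 0
gcd(390, 244) = 2.
Track Bezout coefficients alongside the remainders: start with r₀ = 390 = a·1 + b·0 (s = 1, t = 0) and r₁ = 244 = a·0 + b·1 (s = 0, t = 1); each new remainder r_{k+1} = r_{k-1} − q_k·r_k inherits s_{k+1} = s_{k-1} − q_k·s_k, t_{k+1} = t_{k-1} − q_k·t_k, so r_k = a·s_k + b·t_k at every step:
  q = 1: r = 146, s = 1 − 1·0 = 1, t = 0 − 1·1 = -1  (check: 390·1 + 244·(-1) = 146)
  q = 1: r = 98, s = 0 − 1·1 = -1, t = 1 − 1·(-1) = 2  (check: 390·(-1) + 244·2 = 98)
  q = 1: r = 48, s = 1 − 1·(-1) = 2, t = -1 − 1·2 = -3  (check: 390·2 + 244·(-3) = 48)
  q = 2: r = 2, s = -1 − 2·2 = -5, t = 2 − 2·(-3) = 8  (check: 390·(-5) + 244·8 = 2)
The row with r = 2 (the gcd) gives the Bezout coefficients s = -5, t = 8.
Result: 390 · (-5) + 244 · (8) = 2.

gcd(390, 244) = 2; s = -5, t = 8 (check: 390·(-5) + 244·8 = 2).


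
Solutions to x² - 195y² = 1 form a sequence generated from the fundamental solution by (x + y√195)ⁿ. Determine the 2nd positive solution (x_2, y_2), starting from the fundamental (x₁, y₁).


Step 1: Find the fundamental solution (x₁, y₁) of x² - 195y² = 1.
  Expand √195 as a continued fraction. a₀ = ⌊√195⌋ = 13; iterate m_{k+1} = d_k·a_k − m_k, d_{k+1} = (195 − m_{k+1}²)/d_k, a_{k+1} = ⌊(a₀ + m_{k+1})/d_{k+1}⌋ (starting m₀ = 0, d₀ = 1), with convergents p_k = a_k·p_{k-1} + p_{k-2}, q_k = a_k·q_{k-1} + q_{k-2} (p₋₁ = 1, q₋₁ = 0):
  k = 0: a₀ = 13; p₀/q₀ = 13/1; p₀² − 195·q₀² = 169 − 195 = -26.
  k = 1: m = 13, d = 26, a = ⌊(13 + 13)/26⌋ = 1; p/q = (1·13 + 1)/(1·1 + 0) = 14/1; p² − 195·q² = 196 − 195 = 1.
  The first convergent with p² − 195·q² = 1 gives the fundamental solution (x₁, y₁) = (14, 1).
Step 2: Apply the recurrence (x_{n+1}, y_{n+1}) = (x₁x_n + 195y₁y_n, x₁y_n + y₁x_n) repeatedly.
  From (x_1, y_1) = (14, 1): x_2 = 14·14 + 195·1·1 = 391; y_2 = 14·1 + 1·14 = 28.
Step 3: Verify x_2² - 195·y_2² = 152881 - 152880 = 1 (should be 1). ✓

(x_1, y_1) = (14, 1); (x_2, y_2) = (391, 28).


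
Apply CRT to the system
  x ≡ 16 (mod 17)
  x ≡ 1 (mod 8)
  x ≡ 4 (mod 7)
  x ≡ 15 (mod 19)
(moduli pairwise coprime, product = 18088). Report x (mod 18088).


Product of moduli M = 17 · 8 · 7 · 19 = 18088.
Merge one congruence at a time:
  Start: x ≡ 16 (mod 17).
  Combine with x ≡ 1 (mod 8); new modulus lcm = 136.
    Write x = 16 + 17·t and substitute into x ≡ 1 (mod 8): 17·t ≡ 1 − 16 = -15 (mod 8).
    Reduce coefficients mod 8: 1·t ≡ 1 (mod 8).
    So t ≡ 1 (mod 8).
    Then x = 16 + 17·1 = 33, valid modulo lcm(17, 8) = 136: x ≡ 33 (mod 136).
  Combine with x ≡ 4 (mod 7); new modulus lcm = 952.
    Write x = 33 + 136·t and substitute into x ≡ 4 (mod 7): 136·t ≡ 4 − 33 = -29 (mod 7).
    Reduce coefficients mod 7: 3·t ≡ 6 (mod 7).
    The inverse of 3 mod 7 is 5 (since 3·5 = 15 = 2·7 + 1), so t ≡ 5·6 = 30 ≡ 2 (mod 7).
    Then x = 33 + 136·2 = 305, valid modulo lcm(136, 7) = 952: x ≡ 305 (mod 952).
  Combine with x ≡ 15 (mod 19); new modulus lcm = 18088.
    Write x = 305 + 952·t and substitute into x ≡ 15 (mod 19): 952·t ≡ 15 − 305 = -290 (mod 19).
    Reduce coefficients mod 19: 2·t ≡ 14 (mod 19).
    The inverse of 2 mod 19 is 10 (since 2·10 = 20 = 1·19 + 1), so t ≡ 10·14 = 140 ≡ 7 (mod 19).
    Then x = 305 + 952·7 = 6969, valid modulo lcm(952, 19) = 18088: x ≡ 6969 (mod 18088).
Verify against each original: 6969 mod 17 = 16, 6969 mod 8 = 1, 6969 mod 7 = 4, 6969 mod 19 = 15.

x ≡ 6969 (mod 18088).


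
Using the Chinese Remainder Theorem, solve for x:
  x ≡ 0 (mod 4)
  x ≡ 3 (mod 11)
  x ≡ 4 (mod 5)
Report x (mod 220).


Moduli 4, 11, 5 are pairwise coprime; by CRT there is a unique solution modulo M = 4 · 11 · 5 = 220.
Solve pairwise, accumulating the modulus:
  Start with x ≡ 0 (mod 4).
  Combine with x ≡ 3 (mod 11): since gcd(4, 11) = 1, we get a unique residue mod 44.
    Write x = 0 + 4·t and substitute into x ≡ 3 (mod 11): 4·t ≡ 3 − 0 = 3 (mod 11).
    The inverse of 4 mod 11 is 3 (since 4·3 = 12 = 1·11 + 1), so t ≡ 3·3 = 9 ≡ 9 (mod 11).
    Then x = 0 + 4·9 = 36, valid modulo lcm(4, 11) = 44: x ≡ 36 (mod 44).
  Combine with x ≡ 4 (mod 5): since gcd(44, 5) = 1, we get a unique residue mod 220.
    Write x = 36 + 44·t and substitute into x ≡ 4 (mod 5): 44·t ≡ 4 − 36 = -32 (mod 5).
    Reduce coefficients mod 5: 4·t ≡ 3 (mod 5).
    The inverse of 4 mod 5 is 4 (since 4·4 = 16 = 3·5 + 1), so t ≡ 4·3 = 12 ≡ 2 (mod 5).
    Then x = 36 + 44·2 = 124, valid modulo lcm(44, 5) = 220: x ≡ 124 (mod 220).
Verify: 124 mod 4 = 0 ✓, 124 mod 11 = 3 ✓, 124 mod 5 = 4 ✓.

x ≡ 124 (mod 220).


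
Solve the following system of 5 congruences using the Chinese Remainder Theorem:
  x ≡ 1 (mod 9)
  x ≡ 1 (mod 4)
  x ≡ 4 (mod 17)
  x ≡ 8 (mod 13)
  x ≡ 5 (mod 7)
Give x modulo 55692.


Product of moduli M = 9 · 4 · 17 · 13 · 7 = 55692.
Merge one congruence at a time:
  Start: x ≡ 1 (mod 9).
  Combine with x ≡ 1 (mod 4); new modulus lcm = 36.
    Write x = 1 + 9·t and substitute into x ≡ 1 (mod 4): 9·t ≡ 1 − 1 = 0 (mod 4).
    Reduce coefficients mod 4: 1·t ≡ 0 (mod 4).
    So t ≡ 0 (mod 4).
    Then x = 1 + 9·0 = 1, valid modulo lcm(9, 4) = 36: x ≡ 1 (mod 36).
  Combine with x ≡ 4 (mod 17); new modulus lcm = 612.
    Write x = 1 + 36·t and substitute into x ≡ 4 (mod 17): 36·t ≡ 4 − 1 = 3 (mod 17).
    Reduce coefficients mod 17: 2·t ≡ 3 (mod 17).
    The inverse of 2 mod 17 is 9 (since 2·9 = 18 = 1·17 + 1), so t ≡ 9·3 = 27 ≡ 10 (mod 17).
    Then x = 1 + 36·10 = 361, valid modulo lcm(36, 17) = 612: x ≡ 361 (mod 612).
  Combine with x ≡ 8 (mod 13); new modulus lcm = 7956.
    Write x = 361 + 612·t and substitute into x ≡ 8 (mod 13): 612·t ≡ 8 − 361 = -353 (mod 13).
    Reduce coefficients mod 13: 1·t ≡ 11 (mod 13).
    So t ≡ 11 (mod 13).
    Then x = 361 + 612·11 = 7093, valid modulo lcm(612, 13) = 7956: x ≡ 7093 (mod 7956).
  Combine with x ≡ 5 (mod 7); new modulus lcm = 55692.
    Write x = 7093 + 7956·t and substitute into x ≡ 5 (mod 7): 7956·t ≡ 5 − 7093 = -7088 (mod 7).
    Reduce coefficients mod 7: 4·t ≡ 3 (mod 7).
    The inverse of 4 mod 7 is 2 (since 4·2 = 8 = 1·7 + 1), so t ≡ 2·3 = 6 ≡ 6 (mod 7).
    Then x = 7093 + 7956·6 = 54829, valid modulo lcm(7956, 7) = 55692: x ≡ 54829 (mod 55692).
Verify against each original: 54829 mod 9 = 1, 54829 mod 4 = 1, 54829 mod 17 = 4, 54829 mod 13 = 8, 54829 mod 7 = 5.

x ≡ 54829 (mod 55692).


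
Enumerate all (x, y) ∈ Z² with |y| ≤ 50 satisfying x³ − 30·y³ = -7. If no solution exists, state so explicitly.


The equation is x³ - 30y³ = -7. For fixed y, x³ = 30·y³ − 7, so a solution requires the RHS to be a perfect cube.
Strategy: iterate y from -50 to 50, compute RHS = 30·y³ − 7, and check whether it is a (positive or negative) perfect cube.
Check small values of y:
  y = 0: RHS = -7 is not a perfect cube.
  y = 1: RHS = 23 is not a perfect cube.
  y = -1: RHS = -37 is not a perfect cube.
  y = 2: RHS = 233 is not a perfect cube.
  y = -2: RHS = -247 is not a perfect cube.
  y = 3: RHS = 803 is not a perfect cube.
  y = -3: RHS = -817 is not a perfect cube.
Continuing the search up to |y| = 50 finds no solutions either.
No (x, y) in the scanned range satisfies the equation.

No integer solutions with |y| ≤ 50.


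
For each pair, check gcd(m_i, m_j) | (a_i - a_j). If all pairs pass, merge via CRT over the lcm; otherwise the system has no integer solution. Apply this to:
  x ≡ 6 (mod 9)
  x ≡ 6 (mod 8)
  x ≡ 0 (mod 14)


Moduli 9, 8, 14 are not pairwise coprime, so CRT works modulo lcm(m_i) when all pairwise compatibility conditions hold.
Pairwise compatibility: gcd(m_i, m_j) must divide a_i - a_j for every pair.
Merge one congruence at a time:
  Start: x ≡ 6 (mod 9).
  Combine with x ≡ 6 (mod 8): gcd(9, 8) = 1; 6 - 6 = 0, which IS divisible by 1, so compatible.
    Write x = 6 + 9·t and substitute into x ≡ 6 (mod 8): 9·t ≡ 6 − 6 = 0 (mod 8).
    Reduce coefficients mod 8: 1·t ≡ 0 (mod 8).
    So t ≡ 0 (mod 8).
    Then x = 6 + 9·0 = 6, valid modulo lcm(9, 8) = 72: x ≡ 6 (mod 72).
  Combine with x ≡ 0 (mod 14): gcd(72, 14) = 2; 0 - 6 = -6, which IS divisible by 2, so compatible.
    Write x = 6 + 72·t and substitute into x ≡ 0 (mod 14): 72·t ≡ 0 − 6 = -6 (mod 14).
    Divide the congruence (and modulus) by g = 2: 36·t ≡ -3 (mod 7).
    Reduce coefficients mod 7: 1·t ≡ 4 (mod 7).
    So t ≡ 4 (mod 7).
    Then x = 6 + 72·4 = 294, valid modulo lcm(72, 14) = 504: x ≡ 294 (mod 504).
Verify: 294 mod 9 = 6, 294 mod 8 = 6, 294 mod 14 = 0.

x ≡ 294 (mod 504).


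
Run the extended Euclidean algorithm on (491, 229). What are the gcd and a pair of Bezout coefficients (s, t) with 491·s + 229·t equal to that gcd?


Euclidean algorithm on (491, 229) — divide until remainder is 0:
  491 = 2 · 229 + 33
  229 = 6 · 33 + 31
  33 = 1 · 31 + 2
  31 = 15 · 2 + 1
  2 = 2 · 1 + 0
gcd(491, 229) = 1.
Track Bezout coefficients alongside the remainders: start with r₀ = 491 = a·1 + b·0 (s = 1, t = 0) and r₁ = 229 = a·0 + b·1 (s = 0, t = 1); each new remainder r_{k+1} = r_{k-1} − q_k·r_k inherits s_{k+1} = s_{k-1} − q_k·s_k, t_{k+1} = t_{k-1} − q_k·t_k, so r_k = a·s_k + b·t_k at every step:
  q = 2: r = 33, s = 1 − 2·0 = 1, t = 0 − 2·1 = -2  (check: 491·1 + 229·(-2) = 33)
  q = 6: r = 31, s = 0 − 6·1 = -6, t = 1 − 6·(-2) = 13  (check: 491·(-6) + 229·13 = 31)
  q = 1: r = 2, s = 1 − 1·(-6) = 7, t = -2 − 1·13 = -15  (check: 491·7 + 229·(-15) = 2)
  q = 15: r = 1, s = -6 − 15·7 = -111, t = 13 − 15·(-15) = 238  (check: 491·(-111) + 229·238 = 1)
The row with r = 1 (the gcd) gives the Bezout coefficients s = -111, t = 238.
Result: 491 · (-111) + 229 · (238) = 1.

gcd(491, 229) = 1; s = -111, t = 238 (check: 491·(-111) + 229·238 = 1).


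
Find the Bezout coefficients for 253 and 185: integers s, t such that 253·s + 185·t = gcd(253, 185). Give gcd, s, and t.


Euclidean algorithm on (253, 185) — divide until remainder is 0:
  253 = 1 · 185 + 68
  185 = 2 · 68 + 49
  68 = 1 · 49 + 19
  49 = 2 · 19 + 11
  19 = 1 · 11 + 8
  11 = 1 · 8 + 3
  8 = 2 · 3 + 2
  3 = 1 · 2 + 1
  2 = 2 · 1 + 0
gcd(253, 185) = 1.
Track Bezout coefficients alongside the remainders: start with r₀ = 253 = a·1 + b·0 (s = 1, t = 0) and r₁ = 185 = a·0 + b·1 (s = 0, t = 1); each new remainder r_{k+1} = r_{k-1} − q_k·r_k inherits s_{k+1} = s_{k-1} − q_k·s_k, t_{k+1} = t_{k-1} − q_k·t_k, so r_k = a·s_k + b·t_k at every step:
  q = 1: r = 68, s = 1 − 1·0 = 1, t = 0 − 1·1 = -1  (check: 253·1 + 185·(-1) = 68)
  q = 2: r = 49, s = 0 − 2·1 = -2, t = 1 − 2·(-1) = 3  (check: 253·(-2) + 185·3 = 49)
  q = 1: r = 19, s = 1 − 1·(-2) = 3, t = -1 − 1·3 = -4  (check: 253·3 + 185·(-4) = 19)
  q = 2: r = 11, s = -2 − 2·3 = -8, t = 3 − 2·(-4) = 11  (check: 253·(-8) + 185·11 = 11)
  q = 1: r = 8, s = 3 − 1·(-8) = 11, t = -4 − 1·11 = -15  (check: 253·11 + 185·(-15) = 8)
  q = 1: r = 3, s = -8 − 1·11 = -19, t = 11 − 1·(-15) = 26  (check: 253·(-19) + 185·26 = 3)
  q = 2: r = 2, s = 11 − 2·(-19) = 49, t = -15 − 2·26 = -67  (check: 253·49 + 185·(-67) = 2)
  q = 1: r = 1, s = -19 − 1·49 = -68, t = 26 − 1·(-67) = 93  (check: 253·(-68) + 185·93 = 1)
The row with r = 1 (the gcd) gives the Bezout coefficients s = -68, t = 93.
Result: 253 · (-68) + 185 · (93) = 1.

gcd(253, 185) = 1; s = -68, t = 93 (check: 253·(-68) + 185·93 = 1).


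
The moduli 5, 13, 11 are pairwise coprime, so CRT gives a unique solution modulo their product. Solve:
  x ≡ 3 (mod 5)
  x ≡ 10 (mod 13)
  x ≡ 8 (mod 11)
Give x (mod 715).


Moduli 5, 13, 11 are pairwise coprime; by CRT there is a unique solution modulo M = 5 · 13 · 11 = 715.
Solve pairwise, accumulating the modulus:
  Start with x ≡ 3 (mod 5).
  Combine with x ≡ 10 (mod 13): since gcd(5, 13) = 1, we get a unique residue mod 65.
    Write x = 3 + 5·t and substitute into x ≡ 10 (mod 13): 5·t ≡ 10 − 3 = 7 (mod 13).
    The inverse of 5 mod 13 is 8 (since 5·8 = 40 = 3·13 + 1), so t ≡ 8·7 = 56 ≡ 4 (mod 13).
    Then x = 3 + 5·4 = 23, valid modulo lcm(5, 13) = 65: x ≡ 23 (mod 65).
  Combine with x ≡ 8 (mod 11): since gcd(65, 11) = 1, we get a unique residue mod 715.
    Write x = 23 + 65·t and substitute into x ≡ 8 (mod 11): 65·t ≡ 8 − 23 = -15 (mod 11).
    Reduce coefficients mod 11: 10·t ≡ 7 (mod 11).
    The inverse of 10 mod 11 is 10 (since 10·10 = 100 = 9·11 + 1), so t ≡ 10·7 = 70 ≡ 4 (mod 11).
    Then x = 23 + 65·4 = 283, valid modulo lcm(65, 11) = 715: x ≡ 283 (mod 715).
Verify: 283 mod 5 = 3 ✓, 283 mod 13 = 10 ✓, 283 mod 11 = 8 ✓.

x ≡ 283 (mod 715).


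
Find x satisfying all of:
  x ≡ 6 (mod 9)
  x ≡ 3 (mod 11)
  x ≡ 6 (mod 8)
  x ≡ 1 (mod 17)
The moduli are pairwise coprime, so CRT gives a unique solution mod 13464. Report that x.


Product of moduli M = 9 · 11 · 8 · 17 = 13464.
Merge one congruence at a time:
  Start: x ≡ 6 (mod 9).
  Combine with x ≡ 3 (mod 11); new modulus lcm = 99.
    Write x = 6 + 9·t and substitute into x ≡ 3 (mod 11): 9·t ≡ 3 − 6 = -3 (mod 11).
    Reduce coefficients mod 11: 9·t ≡ 8 (mod 11).
    The inverse of 9 mod 11 is 5 (since 9·5 = 45 = 4·11 + 1), so t ≡ 5·8 = 40 ≡ 7 (mod 11).
    Then x = 6 + 9·7 = 69, valid modulo lcm(9, 11) = 99: x ≡ 69 (mod 99).
  Combine with x ≡ 6 (mod 8); new modulus lcm = 792.
    Write x = 69 + 99·t and substitute into x ≡ 6 (mod 8): 99·t ≡ 6 − 69 = -63 (mod 8).
    Reduce coefficients mod 8: 3·t ≡ 1 (mod 8).
    The inverse of 3 mod 8 is 3 (since 3·3 = 9 = 1·8 + 1), so t ≡ 3·1 = 3 ≡ 3 (mod 8).
    Then x = 69 + 99·3 = 366, valid modulo lcm(99, 8) = 792: x ≡ 366 (mod 792).
  Combine with x ≡ 1 (mod 17); new modulus lcm = 13464.
    Write x = 366 + 792·t and substitute into x ≡ 1 (mod 17): 792·t ≡ 1 − 366 = -365 (mod 17).
    Reduce coefficients mod 17: 10·t ≡ 9 (mod 17).
    The inverse of 10 mod 17 is 12 (since 10·12 = 120 = 7·17 + 1), so t ≡ 12·9 = 108 ≡ 6 (mod 17).
    Then x = 366 + 792·6 = 5118, valid modulo lcm(792, 17) = 13464: x ≡ 5118 (mod 13464).
Verify against each original: 5118 mod 9 = 6, 5118 mod 11 = 3, 5118 mod 8 = 6, 5118 mod 17 = 1.

x ≡ 5118 (mod 13464).


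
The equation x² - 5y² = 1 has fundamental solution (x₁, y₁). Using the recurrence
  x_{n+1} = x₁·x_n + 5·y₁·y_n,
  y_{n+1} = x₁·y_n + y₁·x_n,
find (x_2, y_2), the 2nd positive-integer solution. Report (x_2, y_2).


Step 1: Find the fundamental solution (x₁, y₁) of x² - 5y² = 1.
  Expand √5 as a continued fraction. a₀ = ⌊√5⌋ = 2; iterate m_{k+1} = d_k·a_k − m_k, d_{k+1} = (5 − m_{k+1}²)/d_k, a_{k+1} = ⌊(a₀ + m_{k+1})/d_{k+1}⌋ (starting m₀ = 0, d₀ = 1), with convergents p_k = a_k·p_{k-1} + p_{k-2}, q_k = a_k·q_{k-1} + q_{k-2} (p₋₁ = 1, q₋₁ = 0):
  k = 0: a₀ = 2; p₀/q₀ = 2/1; p₀² − 5·q₀² = 4 − 5 = -1.
  k = 1: m = 2, d = 1, a = ⌊(2 + 2)/1⌋ = 4; p/q = (4·2 + 1)/(4·1 + 0) = 9/4; p² − 5·q² = 81 − 80 = 1.
  The first convergent with p² − 5·q² = 1 gives the fundamental solution (x₁, y₁) = (9, 4).
Step 2: Apply the recurrence (x_{n+1}, y_{n+1}) = (x₁x_n + 5y₁y_n, x₁y_n + y₁x_n) repeatedly.
  From (x_1, y_1) = (9, 4): x_2 = 9·9 + 5·4·4 = 161; y_2 = 9·4 + 4·9 = 72.
Step 3: Verify x_2² - 5·y_2² = 25921 - 25920 = 1 (should be 1). ✓

(x_1, y_1) = (9, 4); (x_2, y_2) = (161, 72).
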